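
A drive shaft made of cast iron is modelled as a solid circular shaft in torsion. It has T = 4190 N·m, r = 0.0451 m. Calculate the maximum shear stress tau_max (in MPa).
Model: a solid circular shaft in torsion, so tau_max = (2·T) / (π·r^3).
Substitute:
  tau_max = (2 × 4190) / (π × 0.0451^3)
  tau_max = 2.908 × 10⁷ Pa
Convert: tau_max = 2.908 × 10⁷ Pa = 29.08 MPa
Final answer: tau_max = 29.08 MPa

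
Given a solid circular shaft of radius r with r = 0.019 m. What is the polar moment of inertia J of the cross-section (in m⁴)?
Model: a solid circular shaft of radius r, so J = (π·r^4) / 2.
Substitute:
  J = (π × 0.019^4) / 2
  J = 2.047 × 10⁻⁷ m⁴
Final answer: J = 2.047 × 10⁻⁷ m⁴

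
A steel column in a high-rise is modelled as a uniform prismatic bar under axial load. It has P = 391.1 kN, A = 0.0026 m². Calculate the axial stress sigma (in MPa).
Model: a uniform prismatic bar under axial load, so sigma = P / A.
Convert to SI units:
  P = 391.1 kN = 391100 N
Substitute:
  sigma = 391100 / 0.0026
  sigma = 1.504 × 10⁸ Pa
Convert: sigma = 1.504 × 10⁸ Pa = 150.4 MPa
Final answer: sigma = 150.4 MPa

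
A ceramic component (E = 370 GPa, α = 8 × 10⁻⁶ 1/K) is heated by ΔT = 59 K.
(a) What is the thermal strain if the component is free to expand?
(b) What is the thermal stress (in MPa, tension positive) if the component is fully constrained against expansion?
(a) Free thermal strain ε_th = α·ΔT = (8 × 10⁻⁶) × 59 = 0.000472
(b) Fully constrained, the expansion is suppressed, so σ = -E·α·ΔT. Convert E = 370 GPa = 3.7 × 10¹¹ Pa.
  σ = -(3.7 × 10¹¹) × (8 × 10⁻⁶) × 59 = -1.746 × 10⁸ Pa = -174.6 MPa (compressive)
Final answer: (a) ε_th = 0.000472, (b) σ = -174.6 MPa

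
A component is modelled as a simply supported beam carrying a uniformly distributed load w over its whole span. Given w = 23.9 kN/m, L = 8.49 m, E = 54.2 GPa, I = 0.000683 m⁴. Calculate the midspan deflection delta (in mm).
Model: a simply supported beam carrying a uniformly distributed load w over its whole span, so delta = (5·w·L^4) / (384·E·I).
Convert to SI units:
  w = 23.9 kN/m = 23900 N/m
  E = 54.2 GPa = 5.42 × 10¹⁰ Pa
Substitute:
  delta = (5 × 23900 × 8.49^4) / (384 × (5.42 × 10¹⁰) × 0.000683)
  delta = 0.04368 m
Convert: delta = 0.04368 m = 43.68 mm
Final answer: delta = 43.68 mm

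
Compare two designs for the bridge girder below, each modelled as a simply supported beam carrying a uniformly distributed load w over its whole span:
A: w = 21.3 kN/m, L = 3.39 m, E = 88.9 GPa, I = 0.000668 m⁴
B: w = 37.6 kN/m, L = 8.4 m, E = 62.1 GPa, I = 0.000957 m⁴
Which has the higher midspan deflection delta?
Model: a simply supported beam carrying a uniformly distributed load w over its whole span, so delta = (5·w·L^4) / (384·E·I) (SI units).
  A: delta = (5 × 21300 × 3.39^4) / (384 × (8.89 × 10¹⁰) × 0.000668) = 0.0006168 m = 0.6168 mm
  B: delta = (5 × 37600 × 8.4^4) / (384 × (6.21 × 10¹⁰) × 0.000957) = 0.04101 m = 41.01 mm
41.01 mm > 0.6168 mm, so B is larger.
Final answer: B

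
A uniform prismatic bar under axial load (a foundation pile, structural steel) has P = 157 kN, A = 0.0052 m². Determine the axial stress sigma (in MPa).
Model: a uniform prismatic bar under axial load, so sigma = P / A.
Convert to SI units:
  P = 157 kN = 157000 N
Substitute:
  sigma = 157000 / 0.0052
  sigma = 3.019 × 10⁷ Pa
Convert: sigma = 3.019 × 10⁷ Pa = 30.19 MPa
Final answer: sigma = 30.19 MPa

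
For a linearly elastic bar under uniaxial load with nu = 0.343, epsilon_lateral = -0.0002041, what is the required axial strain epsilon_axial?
Model: a linearly elastic bar under uniaxial load, so epsilon_lateral = -nu·epsilon_axial.
Solve for epsilon_axial: epsilon_axial = -epsilon_lateral / nu.
Substitute:
  epsilon_axial = -(-0.0002041) / 0.343
  epsilon_axial = 0.000595
Final answer: epsilon_axial = 0.000595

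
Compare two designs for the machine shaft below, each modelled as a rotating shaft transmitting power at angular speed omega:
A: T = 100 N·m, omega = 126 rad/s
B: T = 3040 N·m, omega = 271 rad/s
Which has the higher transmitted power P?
Model: a rotating shaft transmitting power at angular speed omega, so P = T·omega (SI units).
  A: P = 100 × 126 = 12600 W = 12.6 kW
  B: P = 3040 × 271 = 823800 W = 823.8 kW
823.8 kW > 12.6 kW, so B is larger.
Final answer: B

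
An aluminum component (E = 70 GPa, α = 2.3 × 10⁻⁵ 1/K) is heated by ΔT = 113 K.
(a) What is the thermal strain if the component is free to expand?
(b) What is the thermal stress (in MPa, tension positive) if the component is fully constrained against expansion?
(a) Free thermal strain ε_th = α·ΔT = (2.3 × 10⁻⁵) × 113 = 0.002599
(b) Fully constrained, the expansion is suppressed, so σ = -E·α·ΔT. Convert E = 70 GPa = 7 × 10¹⁰ Pa.
  σ = -(7 × 10¹⁰) × (2.3 × 10⁻⁵) × 113 = -1.819 × 10⁸ Pa = -181.9 MPa (compressive)
Final answer: (a) ε_th = 0.002599, (b) σ = -181.9 MPa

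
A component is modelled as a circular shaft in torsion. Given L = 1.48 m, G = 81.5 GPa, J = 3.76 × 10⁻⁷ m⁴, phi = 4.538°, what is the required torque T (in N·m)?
Model: a circular shaft in torsion, so phi = (T·L) / (G·J).
Solve for T: T = (phi·G·J) / L.
Convert to SI units:
  G = 81.5 GPa = 8.15 × 10¹⁰ Pa
  phi = 4.538° = 0.0792 rad
Substitute:
  T = (0.0792 × (8.15 × 10¹⁰) × (3.76 × 10⁻⁷)) / 1.48
  T = 1640 N·m
Final answer: T = 1640 N·m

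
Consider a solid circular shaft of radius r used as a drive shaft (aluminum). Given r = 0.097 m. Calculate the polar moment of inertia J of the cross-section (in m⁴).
Model: a solid circular shaft of radius r, so J = (π·r^4) / 2.
Substitute:
  J = (π × 0.097^4) / 2
  J = 0.0001391 m⁴
Final answer: J = 0.0001391 m⁴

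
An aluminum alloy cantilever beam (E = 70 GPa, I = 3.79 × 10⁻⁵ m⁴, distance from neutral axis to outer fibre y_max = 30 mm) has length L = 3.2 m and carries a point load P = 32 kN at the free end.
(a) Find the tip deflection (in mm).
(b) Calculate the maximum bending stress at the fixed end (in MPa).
(a) Tip deflection of a cantilever with an end point load: δ = P·L^3 / (3·E·I). Convert P = 32 kN = 32000 N, E = 70 GPa = 7 × 10¹⁰ Pa.
  δ = (32000 × 3.2^3) / (3 × (7 × 10¹⁰) × (3.79 × 10⁻⁵)) = 0.1317 m = 131.7 mm
(b) Maximum bending moment at the fixed end: M = P·L = 32000 × 3.2 = 102400 N·m. Convert y_max = 30 mm = 0.03 m.
  σ = M·y_max / I = (102400 × 0.03) / (3.79 × 10⁻⁵) = 8.106 × 10⁷ Pa = 81.06 MPa
Final answer: (a) δ = 131.7 mm, (b) σ = 81.06 MPa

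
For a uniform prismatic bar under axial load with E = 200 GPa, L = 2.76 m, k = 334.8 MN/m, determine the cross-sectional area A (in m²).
Model: a uniform prismatic bar under axial load, so k = (A·E) / L.
Solve for A: A = (k·L) / E.
Convert to SI units:
  E = 200 GPa = 2 × 10¹¹ Pa
  k = 334.8 MN/m = 3.348 × 10⁸ N/m
Substitute:
  A = ((3.348 × 10⁸) × 2.76) / (2 × 10¹¹)
  A = 0.00462 m²
Final answer: A = 0.00462 m²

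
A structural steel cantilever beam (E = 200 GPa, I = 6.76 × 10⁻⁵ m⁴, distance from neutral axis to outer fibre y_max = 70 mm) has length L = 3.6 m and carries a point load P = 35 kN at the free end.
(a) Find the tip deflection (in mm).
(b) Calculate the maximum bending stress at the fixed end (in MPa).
(a) Tip deflection of a cantilever with an end point load: δ = P·L^3 / (3·E·I). Convert P = 35 kN = 35000 N, E = 200 GPa = 2 × 10¹¹ Pa.
  δ = (35000 × 3.6^3) / (3 × (2 × 10¹¹) × (6.76 × 10⁻⁵)) = 0.04026 m = 40.26 mm
(b) Maximum bending moment at the fixed end: M = P·L = 35000 × 3.6 = 126000 N·m. Convert y_max = 70 mm = 0.07 m.
  σ = M·y_max / I = (126000 × 0.07) / (6.76 × 10⁻⁵) = 1.305 × 10⁸ Pa = 130.5 MPa
Final answer: (a) δ = 40.26 mm, (b) σ = 130.5 MPa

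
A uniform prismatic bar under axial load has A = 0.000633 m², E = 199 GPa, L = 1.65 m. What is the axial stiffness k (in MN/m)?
Model: a uniform prismatic bar under axial load, so k = (A·E) / L.
Convert to SI units:
  E = 199 GPa = 1.99 × 10¹¹ Pa
Substitute:
  k = (0.000633 × (1.99 × 10¹¹)) / 1.65
  k = 7.634 × 10⁷ N/m
Convert: k = 7.634 × 10⁷ N/m = 76.34 MN/m
Final answer: k = 76.34 MN/m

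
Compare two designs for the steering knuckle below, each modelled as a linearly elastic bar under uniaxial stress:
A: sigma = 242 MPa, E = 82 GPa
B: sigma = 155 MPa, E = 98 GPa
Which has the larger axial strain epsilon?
Model: a linearly elastic bar under uniaxial stress, so epsilon = sigma / E (SI units).
  A: epsilon = (2.42 × 10⁸) / (8.2 × 10¹⁰) = 0.002951
  B: epsilon = (1.55 × 10⁸) / (9.8 × 10¹⁰) = 0.001582
0.002951 > 0.001582, so A is larger.
Final answer: A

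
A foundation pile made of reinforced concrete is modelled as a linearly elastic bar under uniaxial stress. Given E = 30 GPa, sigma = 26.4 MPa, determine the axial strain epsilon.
Model: a linearly elastic bar under uniaxial stress, so sigma = E·epsilon.
Solve for epsilon: epsilon = sigma / E.
Convert to SI units:
  E = 30 GPa = 3 × 10¹⁰ Pa
  sigma = 26.4 MPa = 2.64 × 10⁷ Pa
Substitute:
  epsilon = (2.64 × 10⁷) / (3 × 10¹⁰)
  epsilon = 0.00088
Final answer: epsilon = 0.00088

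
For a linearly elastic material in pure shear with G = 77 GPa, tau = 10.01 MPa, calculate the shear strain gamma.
Model: a linearly elastic material in pure shear, so tau = G·gamma.
Solve for gamma: gamma = tau / G.
Convert to SI units:
  G = 77 GPa = 7.7 × 10¹⁰ Pa
  tau = 10.01 MPa = 1.001 × 10⁷ Pa
Substitute:
  gamma = (1.001 × 10⁷) / (7.7 × 10¹⁰)
  gamma = 0.00013
Final answer: gamma = 0.00013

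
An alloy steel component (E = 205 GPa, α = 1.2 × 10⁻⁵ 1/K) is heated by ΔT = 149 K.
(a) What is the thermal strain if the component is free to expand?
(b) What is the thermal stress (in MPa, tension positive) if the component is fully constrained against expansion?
(a) Free thermal strain ε_th = α·ΔT = (1.2 × 10⁻⁵) × 149 = 0.001788
(b) Fully constrained, the expansion is suppressed, so σ = -E·α·ΔT. Convert E = 205 GPa = 2.05 × 10¹¹ Pa.
  σ = -(2.05 × 10¹¹) × (1.2 × 10⁻⁵) × 149 = -3.665 × 10⁸ Pa = -366.5 MPa (compressive)
Final answer: (a) ε_th = 0.001788, (b) σ = -366.5 MPa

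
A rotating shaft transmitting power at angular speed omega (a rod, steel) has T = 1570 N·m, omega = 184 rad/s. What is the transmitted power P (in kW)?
Model: a rotating shaft transmitting power at angular speed omega, so P = T·omega.
Substitute:
  P = 1570 × 184
  P = 288900 W
Convert: P = 288900 W = 288.9 kW
Final answer: P = 288.9 kW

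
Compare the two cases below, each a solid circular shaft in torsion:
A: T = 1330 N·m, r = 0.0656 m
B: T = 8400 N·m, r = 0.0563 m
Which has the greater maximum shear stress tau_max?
Model: a solid circular shaft in torsion, so tau_max = (2·T) / (π·r^3) (SI units).
  A: tau_max = (2 × 1330) / (π × 0.0656^3) = 2.999 × 10⁶ Pa = 2.999 MPa
  B: tau_max = (2 × 8400) / (π × 0.0563^3) = 2.997 × 10⁷ Pa = 29.97 MPa
29.97 MPa > 2.999 MPa, so B is larger.
Final answer: B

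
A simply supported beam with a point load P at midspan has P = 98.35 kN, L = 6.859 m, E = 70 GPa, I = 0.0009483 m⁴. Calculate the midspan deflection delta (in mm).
Model: a simply supported beam with a point load P at midspan, so delta = (P·L^3) / (48·E·I).
Convert to SI units:
  P = 98.35 kN = 98350 N
  E = 70 GPa = 7 × 10¹⁰ Pa
Substitute:
  delta = (98350 × 6.859^3) / (48 × (7 × 10¹⁰) × 0.0009483)
  delta = 0.00996 m
Convert: delta = 0.00996 m = 9.96 mm
Final answer: delta = 9.96 mm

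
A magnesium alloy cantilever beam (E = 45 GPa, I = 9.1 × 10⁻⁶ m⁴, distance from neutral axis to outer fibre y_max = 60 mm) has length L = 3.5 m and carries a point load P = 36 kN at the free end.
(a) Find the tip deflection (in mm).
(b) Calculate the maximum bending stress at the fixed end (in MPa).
(a) Tip deflection of a cantilever with an end point load: δ = P·L^3 / (3·E·I). Convert P = 36 kN = 36000 N, E = 45 GPa = 4.5 × 10¹⁰ Pa.
  δ = (36000 × 3.5^3) / (3 × (4.5 × 10¹⁰) × (9.1 × 10⁻⁶)) = 1.256 m = 1256 mm
(b) Maximum bending moment at the fixed end: M = P·L = 36000 × 3.5 = 126000 N·m. Convert y_max = 60 mm = 0.06 m.
  σ = M·y_max / I = (126000 × 0.06) / (9.1 × 10⁻⁶) = 8.308 × 10⁸ Pa = 830.8 MPa
Final answer: (a) δ = 1256 mm, (b) σ = 830.8 MPa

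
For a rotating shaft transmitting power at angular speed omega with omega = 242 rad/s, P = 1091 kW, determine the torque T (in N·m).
Model: a rotating shaft transmitting power at angular speed omega, so P = T·omega.
Solve for T: T = P / omega.
Convert to SI units:
  P = 1091 kW = 1.091 × 10⁶ W
Substitute:
  T = (1.091 × 10⁶) / 242
  T = 4508 N·m
Final answer: T = 4508 N·m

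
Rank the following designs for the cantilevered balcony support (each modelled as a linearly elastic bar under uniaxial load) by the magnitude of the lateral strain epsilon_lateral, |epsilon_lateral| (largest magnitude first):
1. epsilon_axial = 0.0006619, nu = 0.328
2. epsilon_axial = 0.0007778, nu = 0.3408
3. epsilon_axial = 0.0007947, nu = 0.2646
Model: a linearly elastic bar under uniaxial load, so epsilon_lateral = -nu·epsilon_axial (SI units).
  Case 1: epsilon_lateral = -(0.328 × 0.0006619) = -0.0002171
  Case 2: epsilon_lateral = -(0.3408 × 0.0007778) = -0.0002651
  Case 3: epsilon_lateral = -(0.2646 × 0.0007947) = -0.0002103
Ordering by |epsilon_lateral|: 0.0002651 (case 2) > 0.0002171 (case 1) > 0.0002103 (case 3)
Final answer: 2, 1, 3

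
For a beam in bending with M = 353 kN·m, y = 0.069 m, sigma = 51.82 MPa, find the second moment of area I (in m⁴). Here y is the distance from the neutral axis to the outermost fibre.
Model: a beam in bending, so sigma = (M·y) / I.
Solve for I: I = (M·y) / sigma.
Convert to SI units:
  M = 353 kN·m = 353000 N·m
  sigma = 51.82 MPa = 5.182 × 10⁷ Pa
Substitute:
  I = (353000 × 0.069) / (5.182 × 10⁷)
  I = 0.00047 m⁴
Final answer: I = 0.00047 m⁴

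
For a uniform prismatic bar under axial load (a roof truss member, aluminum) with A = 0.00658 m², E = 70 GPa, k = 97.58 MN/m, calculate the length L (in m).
Model: a uniform prismatic bar under axial load, so k = (A·E) / L.
Solve for L: L = (A·E) / k.
Convert to SI units:
  E = 70 GPa = 7 × 10¹⁰ Pa
  k = 97.58 MN/m = 9.758 × 10⁷ N/m
Substitute:
  L = (0.00658 × (7 × 10¹⁰)) / (9.758 × 10⁷)
  L = 4.72 m
Final answer: L = 4.72 m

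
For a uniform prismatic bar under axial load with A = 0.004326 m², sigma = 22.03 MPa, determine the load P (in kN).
Model: a uniform prismatic bar under axial load, so sigma = P / A.
Solve for P: P = sigma·A.
Convert to SI units:
  sigma = 22.03 MPa = 2.203 × 10⁷ Pa
Substitute:
  P = (2.203 × 10⁷) × 0.004326
  P = 95300 N
Convert: P = 95300 N = 95.3 kN
Final answer: P = 95.3 kN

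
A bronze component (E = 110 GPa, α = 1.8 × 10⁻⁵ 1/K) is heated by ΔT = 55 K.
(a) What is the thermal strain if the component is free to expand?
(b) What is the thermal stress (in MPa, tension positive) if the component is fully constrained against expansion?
(a) Free thermal strain ε_th = α·ΔT = (1.8 × 10⁻⁵) × 55 = 0.00099
(b) Fully constrained, the expansion is suppressed, so σ = -E·α·ΔT. Convert E = 110 GPa = 1.1 × 10¹¹ Pa.
  σ = -(1.1 × 10¹¹) × (1.8 × 10⁻⁵) × 55 = -1.089 × 10⁸ Pa = -108.9 MPa (compressive)
Final answer: (a) ε_th = 0.00099, (b) σ = -108.9 MPa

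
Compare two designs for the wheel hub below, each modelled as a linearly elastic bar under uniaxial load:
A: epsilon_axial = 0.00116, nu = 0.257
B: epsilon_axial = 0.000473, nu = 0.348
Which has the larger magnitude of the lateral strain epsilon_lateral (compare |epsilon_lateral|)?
Model: a linearly elastic bar under uniaxial load, so epsilon_lateral = -nu·epsilon_axial (SI units).
  A: epsilon_lateral = -(0.257 × 0.00116) = -0.0002981
  B: epsilon_lateral = -(0.348 × 0.000473) = -0.0001646
|epsilon_lateral|: A = 0.0002981, B = 0.0001646, so A is larger in magnitude.
Final answer: A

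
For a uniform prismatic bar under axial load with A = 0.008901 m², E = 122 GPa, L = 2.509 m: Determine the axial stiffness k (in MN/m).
Model: a uniform prismatic bar under axial load, so k = (A·E) / L.
Convert to SI units:
  E = 122 GPa = 1.22 × 10¹¹ Pa
Substitute:
  k = (0.008901 × (1.22 × 10¹¹)) / 2.509
  k = 4.328 × 10⁸ N/m
Convert: k = 4.328 × 10⁸ N/m = 432.8 MN/m
Final answer: k = 432.8 MN/m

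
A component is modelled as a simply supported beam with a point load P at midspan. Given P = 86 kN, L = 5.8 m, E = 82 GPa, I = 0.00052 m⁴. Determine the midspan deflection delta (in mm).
Model: a simply supported beam with a point load P at midspan, so delta = (P·L^3) / (48·E·I).
Convert to SI units:
  P = 86 kN = 86000 N
  E = 82 GPa = 8.2 × 10¹⁰ Pa
Substitute:
  delta = (86000 × 5.8^3) / (48 × (8.2 × 10¹⁰) × 0.00052)
  delta = 0.008198 m
Convert: delta = 0.008198 m = 8.198 mm
Final answer: delta = 8.198 mm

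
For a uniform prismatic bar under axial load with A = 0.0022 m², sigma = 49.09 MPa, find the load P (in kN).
Model: a uniform prismatic bar under axial load, so sigma = P / A.
Solve for P: P = sigma·A.
Convert to SI units:
  sigma = 49.09 MPa = 4.909 × 10⁷ Pa
Substitute:
  P = (4.909 × 10⁷) × 0.0022
  P = 108000 N
Convert: P = 108000 N = 108 kN
Final answer: P = 108 kN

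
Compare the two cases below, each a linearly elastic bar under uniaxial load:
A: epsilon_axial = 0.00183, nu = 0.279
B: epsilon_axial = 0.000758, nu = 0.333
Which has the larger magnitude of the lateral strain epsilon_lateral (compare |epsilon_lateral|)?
Model: a linearly elastic bar under uniaxial load, so epsilon_lateral = -nu·epsilon_axial (SI units).
  A: epsilon_lateral = -(0.279 × 0.00183) = -0.0005106
  B: epsilon_lateral = -(0.333 × 0.000758) = -0.0002524
|epsilon_lateral|: A = 0.0005106, B = 0.0002524, so A is larger in magnitude.
Final answer: A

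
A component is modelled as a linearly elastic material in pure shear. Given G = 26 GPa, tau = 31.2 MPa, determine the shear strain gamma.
Model: a linearly elastic material in pure shear, so tau = G·gamma.
Solve for gamma: gamma = tau / G.
Convert to SI units:
  G = 26 GPa = 2.6 × 10¹⁰ Pa
  tau = 31.2 MPa = 3.12 × 10⁷ Pa
Substitute:
  gamma = (3.12 × 10⁷) / (2.6 × 10¹⁰)
  gamma = 0.0012
Final answer: gamma = 0.0012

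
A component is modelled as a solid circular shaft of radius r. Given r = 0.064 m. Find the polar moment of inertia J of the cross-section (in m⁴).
Model: a solid circular shaft of radius r, so J = (π·r^4) / 2.
Substitute:
  J = (π × 0.064^4) / 2
  J = 2.635 × 10⁻⁵ m⁴
Final answer: J = 2.635 × 10⁻⁵ m⁴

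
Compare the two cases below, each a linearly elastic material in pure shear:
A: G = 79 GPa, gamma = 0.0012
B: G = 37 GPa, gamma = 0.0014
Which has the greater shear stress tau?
Model: a linearly elastic material in pure shear, so tau = G·gamma (SI units).
  A: tau = (7.9 × 10¹⁰) × 0.0012 = 9.48 × 10⁷ Pa = 94.8 MPa
  B: tau = (3.7 × 10¹⁰) × 0.0014 = 5.18 × 10⁷ Pa = 51.8 MPa
94.8 MPa > 51.8 MPa, so A is larger.
Final answer: A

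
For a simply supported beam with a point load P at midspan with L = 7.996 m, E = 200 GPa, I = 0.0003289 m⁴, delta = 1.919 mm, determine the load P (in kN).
Model: a simply supported beam with a point load P at midspan, so delta = (P·L^3) / (48·E·I).
Solve for P: P = (48·delta·E·I) / L^3.
Convert to SI units:
  E = 200 GPa = 2 × 10¹¹ Pa
  delta = 1.919 mm = 0.001919 m
Substitute:
  P = (48 × 0.001919 × (2 × 10¹¹) × 0.0003289) / 7.996^3
  P = 11850 N
Convert: P = 11850 N = 11.85 kN
Final answer: P = 11.85 kN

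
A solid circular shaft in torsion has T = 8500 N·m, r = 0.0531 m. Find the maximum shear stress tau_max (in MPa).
Model: a solid circular shaft in torsion, so tau_max = (2·T) / (π·r^3).
Substitute:
  tau_max = (2 × 8500) / (π × 0.0531^3)
  tau_max = 3.614 × 10⁷ Pa
Convert: tau_max = 3.614 × 10⁷ Pa = 36.14 MPa
Final answer: tau_max = 36.14 MPa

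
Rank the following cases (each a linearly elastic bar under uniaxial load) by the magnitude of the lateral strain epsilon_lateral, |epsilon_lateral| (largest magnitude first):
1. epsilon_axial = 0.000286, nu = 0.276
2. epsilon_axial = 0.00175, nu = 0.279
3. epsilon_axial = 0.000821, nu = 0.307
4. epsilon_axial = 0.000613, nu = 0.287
Model: a linearly elastic bar under uniaxial load, so epsilon_lateral = -nu·epsilon_axial (SI units).
  Case 1: epsilon_lateral = -(0.276 × 0.000286) = -7.894 × 10⁻⁵
  Case 2: epsilon_lateral = -(0.279 × 0.00175) = -0.0004883
  Case 3: epsilon_lateral = -(0.307 × 0.000821) = -0.000252
  Case 4: epsilon_lateral = -(0.287 × 0.000613) = -0.0001759
Ordering by |epsilon_lateral|: 0.0004883 (case 2) > 0.000252 (case 3) > 0.0001759 (case 4) > 7.894 × 10⁻⁵ (case 1)
Final answer: 2, 3, 4, 1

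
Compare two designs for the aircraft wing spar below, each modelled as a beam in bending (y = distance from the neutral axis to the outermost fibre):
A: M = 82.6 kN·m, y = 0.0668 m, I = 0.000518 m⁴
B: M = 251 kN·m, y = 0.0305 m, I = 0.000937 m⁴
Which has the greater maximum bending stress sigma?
Model: a beam in bending (y = distance from the neutral axis to the outermost fibre), so sigma = (M·y) / I (SI units).
  A: sigma = (82600 × 0.0668) / 0.000518 = 1.065 × 10⁷ Pa = 10.65 MPa
  B: sigma = (251000 × 0.0305) / 0.000937 = 8.17 × 10⁶ Pa = 8.17 MPa
10.65 MPa > 8.17 MPa, so A is larger.
Final answer: A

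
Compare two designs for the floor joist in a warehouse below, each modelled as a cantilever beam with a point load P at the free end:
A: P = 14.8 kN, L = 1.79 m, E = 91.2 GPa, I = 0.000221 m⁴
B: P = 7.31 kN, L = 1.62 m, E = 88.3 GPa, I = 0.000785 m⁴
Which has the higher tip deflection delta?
Model: a cantilever beam with a point load P at the free end, so delta = (P·L^3) / (3·E·I) (SI units).
  A: delta = (14800 × 1.79^3) / (3 × (9.12 × 10¹⁰) × 0.000221) = 0.001404 m = 1.404 mm
  B: delta = (7310 × 1.62^3) / (3 × (8.83 × 10¹⁰) × 0.000785) = 0.0001495 m = 0.1495 mm
1.404 mm > 0.1495 mm, so A is larger.
Final answer: A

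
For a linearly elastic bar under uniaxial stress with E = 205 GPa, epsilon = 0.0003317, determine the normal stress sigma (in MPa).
Model: a linearly elastic bar under uniaxial stress, so epsilon = sigma / E.
Solve for sigma: sigma = epsilon·E.
Convert to SI units:
  E = 205 GPa = 2.05 × 10¹¹ Pa
Substitute:
  sigma = 0.0003317 × (2.05 × 10¹¹)
  sigma = 6.8 × 10⁷ Pa
Convert: sigma = 6.8 × 10⁷ Pa = 68 MPa
Final answer: sigma = 68 MPa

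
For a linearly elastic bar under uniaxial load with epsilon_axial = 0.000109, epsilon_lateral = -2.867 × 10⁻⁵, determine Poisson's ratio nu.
Model: a linearly elastic bar under uniaxial load, so epsilon_lateral = -nu·epsilon_axial.
Solve for nu: nu = -epsilon_lateral / epsilon_axial.
Substitute:
  nu = -(-2.867 × 10⁻⁵) / 0.000109
  nu = 0.263
Final answer: nu = 0.263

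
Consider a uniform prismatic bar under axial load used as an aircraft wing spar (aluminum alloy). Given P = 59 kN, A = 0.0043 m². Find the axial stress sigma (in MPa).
Model: a uniform prismatic bar under axial load, so sigma = P / A.
Convert to SI units:
  P = 59 kN = 59000 N
Substitute:
  sigma = 59000 / 0.0043
  sigma = 1.372 × 10⁷ Pa
Convert: sigma = 1.372 × 10⁷ Pa = 13.72 MPa
Final answer: sigma = 13.72 MPa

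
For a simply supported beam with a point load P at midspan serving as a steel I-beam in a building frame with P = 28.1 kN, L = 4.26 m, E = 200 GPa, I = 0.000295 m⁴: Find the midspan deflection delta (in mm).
Model: a simply supported beam with a point load P at midspan, so delta = (P·L^3) / (48·E·I).
Convert to SI units:
  P = 28.1 kN = 28100 N
  E = 200 GPa = 2 × 10¹¹ Pa
Substitute:
  delta = (28100 × 4.26^3) / (48 × (2 × 10¹¹) × 0.000295)
  delta = 0.0007671 m
Convert: delta = 0.0007671 m = 0.7671 mm
Final answer: delta = 0.7671 mm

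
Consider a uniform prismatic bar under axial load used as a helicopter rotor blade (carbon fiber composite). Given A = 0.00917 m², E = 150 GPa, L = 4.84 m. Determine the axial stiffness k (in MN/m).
Model: a uniform prismatic bar under axial load, so k = (A·E) / L.
Convert to SI units:
  E = 150 GPa = 1.5 × 10¹¹ Pa
Substitute:
  k = (0.00917 × (1.5 × 10¹¹)) / 4.84
  k = 2.842 × 10⁸ N/m
Convert: k = 2.842 × 10⁸ N/m = 284.2 MN/m
Final answer: k = 284.2 MN/m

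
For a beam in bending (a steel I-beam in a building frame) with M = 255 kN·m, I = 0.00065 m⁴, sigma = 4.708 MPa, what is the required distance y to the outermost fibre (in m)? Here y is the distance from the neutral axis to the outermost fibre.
Model: a beam in bending, so sigma = (M·y) / I.
Solve for y: y = (sigma·I) / M.
Convert to SI units:
  M = 255 kN·m = 255000 N·m
  sigma = 4.708 MPa = 4.708 × 10⁶ Pa
Substitute:
  y = ((4.708 × 10⁶) × 0.00065) / 255000
  y = 0.012 m
Final answer: y = 0.012 m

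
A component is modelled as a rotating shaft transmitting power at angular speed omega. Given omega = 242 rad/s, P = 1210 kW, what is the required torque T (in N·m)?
Model: a rotating shaft transmitting power at angular speed omega, so P = T·omega.
Solve for T: T = P / omega.
Convert to SI units:
  P = 1210 kW = 1.21 × 10⁶ W
Substitute:
  T = (1.21 × 10⁶) / 242
  T = 5000 N·m
Final answer: T = 5000 N·m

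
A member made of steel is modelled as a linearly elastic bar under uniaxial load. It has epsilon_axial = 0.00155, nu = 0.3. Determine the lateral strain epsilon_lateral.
Model: a linearly elastic bar under uniaxial load, so epsilon_lateral = -nu·epsilon_axial.
Substitute:
  epsilon_lateral = -(0.3 × 0.00155)
  epsilon_lateral = -0.000465
Final answer: epsilon_lateral = -0.000465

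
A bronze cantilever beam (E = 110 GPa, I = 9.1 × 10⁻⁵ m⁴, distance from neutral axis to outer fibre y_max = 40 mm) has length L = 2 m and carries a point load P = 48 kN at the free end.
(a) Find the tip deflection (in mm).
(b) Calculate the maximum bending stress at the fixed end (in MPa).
(a) Tip deflection of a cantilever with an end point load: δ = P·L^3 / (3·E·I). Convert P = 48 kN = 48000 N, E = 110 GPa = 1.1 × 10¹¹ Pa.
  δ = (48000 × 2^3) / (3 × (1.1 × 10¹¹) × (9.1 × 10⁻⁵)) = 0.01279 m = 12.79 mm
(b) Maximum bending moment at the fixed end: M = P·L = 48000 × 2 = 96000 N·m. Convert y_max = 40 mm = 0.04 m.
  σ = M·y_max / I = (96000 × 0.04) / (9.1 × 10⁻⁵) = 4.22 × 10⁷ Pa = 42.2 MPa
Final answer: (a) δ = 12.79 mm, (b) σ = 42.2 MPa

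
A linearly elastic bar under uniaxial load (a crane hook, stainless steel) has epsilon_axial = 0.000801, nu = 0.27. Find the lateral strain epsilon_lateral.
Model: a linearly elastic bar under uniaxial load, so epsilon_lateral = -nu·epsilon_axial.
Substitute:
  epsilon_lateral = -(0.27 × 0.000801)
  epsilon_lateral = -0.0002163
Final answer: epsilon_lateral = -0.0002163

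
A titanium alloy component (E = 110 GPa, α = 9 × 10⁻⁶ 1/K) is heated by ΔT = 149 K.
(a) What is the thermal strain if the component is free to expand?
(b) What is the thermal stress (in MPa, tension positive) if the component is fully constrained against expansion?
(a) Free thermal strain ε_th = α·ΔT = (9 × 10⁻⁶) × 149 = 0.001341
(b) Fully constrained, the expansion is suppressed, so σ = -E·α·ΔT. Convert E = 110 GPa = 1.1 × 10¹¹ Pa.
  σ = -(1.1 × 10¹¹) × (9 × 10⁻⁶) × 149 = -1.475 × 10⁸ Pa = -147.5 MPa (compressive)
Final answer: (a) ε_th = 0.001341, (b) σ = -147.5 MPa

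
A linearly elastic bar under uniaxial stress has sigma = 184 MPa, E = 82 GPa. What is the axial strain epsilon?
Model: a linearly elastic bar under uniaxial stress, so epsilon = sigma / E.
Convert to SI units:
  sigma = 184 MPa = 1.84 × 10⁸ Pa
  E = 82 GPa = 8.2 × 10¹⁰ Pa
Substitute:
  epsilon = (1.84 × 10⁸) / (8.2 × 10¹⁰)
  epsilon = 0.002244
Final answer: epsilon = 0.002244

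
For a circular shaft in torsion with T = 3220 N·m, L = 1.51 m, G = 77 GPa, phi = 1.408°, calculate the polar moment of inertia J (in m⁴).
Model: a circular shaft in torsion, so phi = (T·L) / (G·J).
Solve for J: J = (T·L) / (phi·G).
Convert to SI units:
  G = 77 GPa = 7.7 × 10¹⁰ Pa
  phi = 1.408° = 0.02457 rad
Substitute:
  J = (3220 × 1.51) / (0.02457 × (7.7 × 10¹⁰))
  J = 2.57 × 10⁻⁶ m⁴
Final answer: J = 2.57 × 10⁻⁶ m⁴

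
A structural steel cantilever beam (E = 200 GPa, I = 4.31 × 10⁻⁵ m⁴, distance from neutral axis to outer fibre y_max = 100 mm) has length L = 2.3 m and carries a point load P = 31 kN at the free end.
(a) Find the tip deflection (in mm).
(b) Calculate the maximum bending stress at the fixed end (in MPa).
(a) Tip deflection of a cantilever with an end point load: δ = P·L^3 / (3·E·I). Convert P = 31 kN = 31000 N, E = 200 GPa = 2 × 10¹¹ Pa.
  δ = (31000 × 2.3^3) / (3 × (2 × 10¹¹) × (4.31 × 10⁻⁵)) = 0.01459 m = 14.59 mm
(b) Maximum bending moment at the fixed end: M = P·L = 31000 × 2.3 = 71300 N·m. Convert y_max = 100 mm = 0.1 m.
  σ = M·y_max / I = (71300 × 0.1) / (4.31 × 10⁻⁵) = 1.654 × 10⁸ Pa = 165.4 MPa
Final answer: (a) δ = 14.59 mm, (b) σ = 165.4 MPa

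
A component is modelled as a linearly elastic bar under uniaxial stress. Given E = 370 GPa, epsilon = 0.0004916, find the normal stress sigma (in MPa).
Model: a linearly elastic bar under uniaxial stress, so epsilon = sigma / E.
Solve for sigma: sigma = epsilon·E.
Convert to SI units:
  E = 370 GPa = 3.7 × 10¹¹ Pa
Substitute:
  sigma = 0.0004916 × (3.7 × 10¹¹)
  sigma = 1.819 × 10⁸ Pa
Convert: sigma = 1.819 × 10⁸ Pa = 181.9 MPa
Final answer: sigma = 181.9 MPa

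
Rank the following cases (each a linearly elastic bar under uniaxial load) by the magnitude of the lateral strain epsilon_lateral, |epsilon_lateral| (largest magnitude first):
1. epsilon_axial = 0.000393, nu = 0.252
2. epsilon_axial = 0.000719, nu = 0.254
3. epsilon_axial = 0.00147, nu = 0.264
Model: a linearly elastic bar under uniaxial load, so epsilon_lateral = -nu·epsilon_axial (SI units).
  Case 1: epsilon_lateral = -(0.252 × 0.000393) = -9.904 × 10⁻⁵
  Case 2: epsilon_lateral = -(0.254 × 0.000719) = -0.0001826
  Case 3: epsilon_lateral = -(0.264 × 0.00147) = -0.0003881
Ordering by |epsilon_lateral|: 0.0003881 (case 3) > 0.0001826 (case 2) > 9.904 × 10⁻⁵ (case 1)
Final answer: 3, 2, 1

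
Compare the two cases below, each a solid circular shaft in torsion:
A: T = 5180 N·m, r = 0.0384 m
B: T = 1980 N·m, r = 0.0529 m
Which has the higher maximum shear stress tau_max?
Model: a solid circular shaft in torsion, so tau_max = (2·T) / (π·r^3) (SI units).
  A: tau_max = (2 × 5180) / (π × 0.0384^3) = 5.824 × 10⁷ Pa = 58.24 MPa
  B: tau_max = (2 × 1980) / (π × 0.0529^3) = 8.515 × 10⁶ Pa = 8.515 MPa
58.24 MPa > 8.515 MPa, so A is larger.
Final answer: A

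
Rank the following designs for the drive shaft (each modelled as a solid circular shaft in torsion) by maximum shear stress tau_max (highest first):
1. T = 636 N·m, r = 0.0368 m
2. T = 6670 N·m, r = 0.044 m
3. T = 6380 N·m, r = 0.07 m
Model: a solid circular shaft in torsion, so tau_max = (2·T) / (π·r^3) (SI units).
  Case 1: tau_max = (2 × 636) / (π × 0.0368^3) = 8.124 × 10⁶ Pa = 8.124 MPa
  Case 2: tau_max = (2 × 6670) / (π × 0.044^3) = 4.985 × 10⁷ Pa = 49.85 MPa
  Case 3: tau_max = (2 × 6380) / (π × 0.07^3) = 1.184 × 10⁷ Pa = 11.84 MPa
Ordering: 49.85 MPa (case 2) > 11.84 MPa (case 3) > 8.124 MPa (case 1)
Final answer: 2, 3, 1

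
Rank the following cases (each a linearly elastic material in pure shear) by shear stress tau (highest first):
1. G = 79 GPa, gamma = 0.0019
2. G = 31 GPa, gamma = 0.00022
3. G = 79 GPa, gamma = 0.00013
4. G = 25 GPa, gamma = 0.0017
Model: a linearly elastic material in pure shear, so tau = G·gamma (SI units).
  Case 1: tau = (7.9 × 10¹⁰) × 0.0019 = 1.501 × 10⁸ Pa = 150.1 MPa
  Case 2: tau = (3.1 × 10¹⁰) × 0.00022 = 6.82 × 10⁶ Pa = 6.82 MPa
  Case 3: tau = (7.9 × 10¹⁰) × 0.00013 = 1.027 × 10⁷ Pa = 10.27 MPa
  Case 4: tau = (2.5 × 10¹⁰) × 0.0017 = 4.25 × 10⁷ Pa = 42.5 MPa
Ordering: 150.1 MPa (case 1) > 42.5 MPa (case 4) > 10.27 MPa (case 3) > 6.82 MPa (case 2)
Final answer: 1, 4, 3, 2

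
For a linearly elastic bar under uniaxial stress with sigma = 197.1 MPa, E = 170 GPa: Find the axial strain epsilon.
Model: a linearly elastic bar under uniaxial stress, so epsilon = sigma / E.
Convert to SI units:
  sigma = 197.1 MPa = 1.971 × 10⁸ Pa
  E = 170 GPa = 1.7 × 10¹¹ Pa
Substitute:
  epsilon = (1.971 × 10⁸) / (1.7 × 10¹¹)
  epsilon = 0.001159
Final answer: epsilon = 0.001159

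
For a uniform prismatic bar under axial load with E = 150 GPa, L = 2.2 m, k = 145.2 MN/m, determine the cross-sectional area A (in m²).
Model: a uniform prismatic bar under axial load, so k = (A·E) / L.
Solve for A: A = (k·L) / E.
Convert to SI units:
  E = 150 GPa = 1.5 × 10¹¹ Pa
  k = 145.2 MN/m = 1.452 × 10⁸ N/m
Substitute:
  A = ((1.452 × 10⁸) × 2.2) / (1.5 × 10¹¹)
  A = 0.00213 m²
Final answer: A = 0.00213 m²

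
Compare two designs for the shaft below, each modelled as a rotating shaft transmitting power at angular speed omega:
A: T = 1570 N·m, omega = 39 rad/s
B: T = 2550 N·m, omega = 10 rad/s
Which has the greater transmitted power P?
Model: a rotating shaft transmitting power at angular speed omega, so P = T·omega (SI units).
  A: P = 1570 × 39 = 61230 W = 61.23 kW
  B: P = 2550 × 10 = 25500 W = 25.5 kW
61.23 kW > 25.5 kW, so A is larger.
Final answer: A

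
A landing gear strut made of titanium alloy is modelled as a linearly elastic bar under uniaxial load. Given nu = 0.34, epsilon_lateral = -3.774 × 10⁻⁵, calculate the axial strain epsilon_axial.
Model: a linearly elastic bar under uniaxial load, so epsilon_lateral = -nu·epsilon_axial.
Solve for epsilon_axial: epsilon_axial = -epsilon_lateral / nu.
Substitute:
  epsilon_axial = -(-3.774 × 10⁻⁵) / 0.34
  epsilon_axial = 0.000111
Final answer: epsilon_axial = 0.000111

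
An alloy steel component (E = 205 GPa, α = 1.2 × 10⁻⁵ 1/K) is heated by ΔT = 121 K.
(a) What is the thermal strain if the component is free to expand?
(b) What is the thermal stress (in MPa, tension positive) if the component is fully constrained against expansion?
(a) Free thermal strain ε_th = α·ΔT = (1.2 × 10⁻⁵) × 121 = 0.001452
(b) Fully constrained, the expansion is suppressed, so σ = -E·α·ΔT. Convert E = 205 GPa = 2.05 × 10¹¹ Pa.
  σ = -(2.05 × 10¹¹) × (1.2 × 10⁻⁵) × 121 = -2.977 × 10⁸ Pa = -297.7 MPa (compressive)
Final answer: (a) ε_th = 0.001452, (b) σ = -297.7 MPa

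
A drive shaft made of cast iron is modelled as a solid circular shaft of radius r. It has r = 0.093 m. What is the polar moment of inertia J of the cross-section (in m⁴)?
Model: a solid circular shaft of radius r, so J = (π·r^4) / 2.
Substitute:
  J = (π × 0.093^4) / 2
  J = 0.0001175 m⁴
Final answer: J = 0.0001175 m⁴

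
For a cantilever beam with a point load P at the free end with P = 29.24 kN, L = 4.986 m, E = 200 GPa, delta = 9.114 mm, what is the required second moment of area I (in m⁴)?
Model: a cantilever beam with a point load P at the free end, so delta = (P·L^3) / (3·E·I).
Solve for I: I = (P·L^3) / (3·delta·E).
Convert to SI units:
  P = 29.24 kN = 29240 N
  E = 200 GPa = 2 × 10¹¹ Pa
  delta = 9.114 mm = 0.009114 m
Substitute:
  I = (29240 × 4.986^3) / (3 × 0.009114 × (2 × 10¹¹))
  I = 0.0006628 m⁴
Final answer: I = 0.0006628 m⁴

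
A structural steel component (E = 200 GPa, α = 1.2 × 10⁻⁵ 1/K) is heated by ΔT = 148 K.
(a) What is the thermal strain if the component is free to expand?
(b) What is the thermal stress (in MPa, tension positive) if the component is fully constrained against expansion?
(a) Free thermal strain ε_th = α·ΔT = (1.2 × 10⁻⁵) × 148 = 0.001776
(b) Fully constrained, the expansion is suppressed, so σ = -E·α·ΔT. Convert E = 200 GPa = 2 × 10¹¹ Pa.
  σ = -(2 × 10¹¹) × (1.2 × 10⁻⁵) × 148 = -3.552 × 10⁸ Pa = -355.2 MPa (compressive)
Final answer: (a) ε_th = 0.001776, (b) σ = -355.2 MPa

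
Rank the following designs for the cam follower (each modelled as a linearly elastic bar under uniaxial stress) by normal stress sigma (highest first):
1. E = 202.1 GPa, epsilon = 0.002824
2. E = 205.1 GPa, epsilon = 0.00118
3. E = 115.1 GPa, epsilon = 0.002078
Model: a linearly elastic bar under uniaxial stress, so sigma = E·epsilon (SI units).
  Case 1: sigma = (2.021 × 10¹¹) × 0.002824 = 5.707 × 10⁸ Pa = 570.7 MPa
  Case 2: sigma = (2.051 × 10¹¹) × 0.00118 = 2.42 × 10⁸ Pa = 242 MPa
  Case 3: sigma = (1.151 × 10¹¹) × 0.002078 = 2.392 × 10⁸ Pa = 239.2 MPa
Ordering: 570.7 MPa (case 1) > 242 MPa (case 2) > 239.2 MPa (case 3)
Final answer: 1, 2, 3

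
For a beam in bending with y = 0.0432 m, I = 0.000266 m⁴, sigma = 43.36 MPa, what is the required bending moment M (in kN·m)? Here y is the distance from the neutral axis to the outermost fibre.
Model: a beam in bending, so sigma = (M·y) / I.
Solve for M: M = (sigma·I) / y.
Convert to SI units:
  sigma = 43.36 MPa = 4.336 × 10⁷ Pa
Substitute:
  M = ((4.336 × 10⁷) × 0.000266) / 0.0432
  M = 267000 N·m
Convert: M = 267000 N·m = 267 kN·m
Final answer: M = 267 kN·m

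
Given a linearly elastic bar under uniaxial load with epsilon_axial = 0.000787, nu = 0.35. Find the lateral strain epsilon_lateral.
Model: a linearly elastic bar under uniaxial load, so epsilon_lateral = -nu·epsilon_axial.
Substitute:
  epsilon_lateral = -(0.35 × 0.000787)
  epsilon_lateral = -0.0002755
Final answer: epsilon_lateral = -0.0002755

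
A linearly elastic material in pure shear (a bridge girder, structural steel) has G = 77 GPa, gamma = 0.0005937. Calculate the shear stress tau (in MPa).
Model: a linearly elastic material in pure shear, so tau = G·gamma.
Convert to SI units:
  G = 77 GPa = 7.7 × 10¹⁰ Pa
Substitute:
  tau = (7.7 × 10¹⁰) × 0.0005937
  tau = 4.571 × 10⁷ Pa
Convert: tau = 4.571 × 10⁷ Pa = 45.71 MPa
Final answer: tau = 45.71 MPa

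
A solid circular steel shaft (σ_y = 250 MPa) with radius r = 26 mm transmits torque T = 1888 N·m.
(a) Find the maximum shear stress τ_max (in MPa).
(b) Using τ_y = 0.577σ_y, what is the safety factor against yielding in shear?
(a) For a solid circular shaft, τ_max = T·r/J with J = π·r^4/2, i.e. τ_max = 2·T / (π·r^3). Convert r = 26 mm = 0.026 m.
  τ_max = (2 × 1888) / (π × 0.026^3) = 6.839 × 10⁷ Pa = 68.39 MPa
(b) τ_y = 0.577 × 250 = 144.25 MPa
  SF = τ_y/τ_max = 144.25 / 68.39 = 2.109
Final answer: (a) τ_max = 68.39 MPa, (b) SF = 2.109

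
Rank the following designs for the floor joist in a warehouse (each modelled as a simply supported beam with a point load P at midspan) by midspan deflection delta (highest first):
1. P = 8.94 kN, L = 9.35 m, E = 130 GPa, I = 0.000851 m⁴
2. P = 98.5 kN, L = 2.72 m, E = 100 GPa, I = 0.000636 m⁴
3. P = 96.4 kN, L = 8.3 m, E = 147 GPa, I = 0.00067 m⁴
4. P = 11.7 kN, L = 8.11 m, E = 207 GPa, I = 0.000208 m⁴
Model: a simply supported beam with a point load P at midspan, so delta = (P·L^3) / (48·E·I) (SI units).
  Case 1: delta = (8940 × 9.35^3) / (48 × (1.3 × 10¹¹) × 0.000851) = 0.001376 m = 1.376 mm
  Case 2: delta = (98500 × 2.72^3) / (48 × (1 × 10¹¹) × 0.000636) = 0.0006493 m = 0.6493 mm
  Case 3: delta = (96400 × 8.3^3) / (48 × (1.47 × 10¹¹) × 0.00067) = 0.01166 m = 11.66 mm
  Case 4: delta = (11700 × 8.11^3) / (48 × (2.07 × 10¹¹) × 0.000208) = 0.00302 m = 3.02 mm
Ordering: 11.66 mm (case 3) > 3.02 mm (case 4) > 1.376 mm (case 1) > 0.6493 mm (case 2)
Final answer: 3, 4, 1, 2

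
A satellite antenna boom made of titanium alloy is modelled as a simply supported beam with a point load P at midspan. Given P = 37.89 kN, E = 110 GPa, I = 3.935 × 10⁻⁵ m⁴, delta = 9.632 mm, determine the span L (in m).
Model: a simply supported beam with a point load P at midspan, so delta = (P·L^3) / (48·E·I).
Solve for L: L = ((48·delta·E·I) / P)^(1/3).
Convert to SI units:
  P = 37.89 kN = 37890 N
  E = 110 GPa = 1.1 × 10¹¹ Pa
  delta = 9.632 mm = 0.009632 m
Substitute:
  L = ((48 × 0.009632 × (1.1 × 10¹¹) × (3.935 × 10⁻⁵)) / 37890)^(1/3)
  L = 3.752 m
Final answer: L = 3.752 m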